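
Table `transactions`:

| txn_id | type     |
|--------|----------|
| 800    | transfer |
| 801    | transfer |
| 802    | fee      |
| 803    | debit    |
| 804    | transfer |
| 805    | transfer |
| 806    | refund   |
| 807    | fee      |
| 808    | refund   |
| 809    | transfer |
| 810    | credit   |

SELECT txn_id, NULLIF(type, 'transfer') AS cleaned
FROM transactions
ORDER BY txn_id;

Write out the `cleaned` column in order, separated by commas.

txn_id=800: type=transfer vs transfer: equal → NULL
txn_id=801: type=transfer vs transfer: equal → NULL
txn_id=802: type=fee vs transfer: differ → fee
txn_id=803: type=debit vs transfer: differ → debit
txn_id=804: type=transfer vs transfer: equal → NULL
txn_id=805: type=transfer vs transfer: equal → NULL
txn_id=806: type=refund vs transfer: differ → refund
txn_id=807: type=fee vs transfer: differ → fee
txn_id=808: type=refund vs transfer: differ → refund
txn_id=809: type=transfer vs transfer: equal → NULL
txn_id=810: type=credit vs transfer: differ → credit

NULL, NULL, fee, debit, NULL, NULL, refund, fee, refund, NULL, credit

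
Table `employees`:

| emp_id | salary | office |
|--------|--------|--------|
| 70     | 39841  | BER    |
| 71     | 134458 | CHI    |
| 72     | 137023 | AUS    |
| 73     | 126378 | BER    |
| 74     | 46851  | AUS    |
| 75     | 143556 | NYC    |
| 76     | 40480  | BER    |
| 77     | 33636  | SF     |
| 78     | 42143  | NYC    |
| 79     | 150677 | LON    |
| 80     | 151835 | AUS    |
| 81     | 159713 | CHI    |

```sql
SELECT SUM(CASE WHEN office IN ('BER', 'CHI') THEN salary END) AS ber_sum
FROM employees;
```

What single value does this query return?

500870

emp_id=70: ✓ → 39841
emp_id=71: ✓ → 134458
emp_id=72: ✗
emp_id=73: ✓ → 126378
emp_id=74: ✗
emp_id=75: ✗
emp_id=76: ✓ → 40480
emp_id=77: ✗
emp_id=78: ✗
emp_id=79: ✗
emp_id=80: ✗
emp_id=81: ✓ → 159713
ber_sum = 39841 + 134458 + 126378 + 40480 + 159713 = 500870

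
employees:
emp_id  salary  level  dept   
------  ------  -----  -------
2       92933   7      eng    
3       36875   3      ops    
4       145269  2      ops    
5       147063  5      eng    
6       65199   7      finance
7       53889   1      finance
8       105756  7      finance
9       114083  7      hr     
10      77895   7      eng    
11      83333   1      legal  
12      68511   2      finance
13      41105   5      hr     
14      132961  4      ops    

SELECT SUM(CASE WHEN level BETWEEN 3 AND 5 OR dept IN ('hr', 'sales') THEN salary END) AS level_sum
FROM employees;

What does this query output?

472087

emp_id=2: ✗
emp_id=3: ✓ → 36875
emp_id=4: ✗
emp_id=5: ✓ → 147063
emp_id=6: ✗
emp_id=7: ✗
emp_id=8: ✗
emp_id=9: ✓ → 114083
emp_id=10: ✗
emp_id=11: ✗
emp_id=12: ✗
emp_id=13: ✓ → 41105
emp_id=14: ✓ → 132961
level_sum = 36875 + 147063 + 114083 + 41105 + 132961 = 472087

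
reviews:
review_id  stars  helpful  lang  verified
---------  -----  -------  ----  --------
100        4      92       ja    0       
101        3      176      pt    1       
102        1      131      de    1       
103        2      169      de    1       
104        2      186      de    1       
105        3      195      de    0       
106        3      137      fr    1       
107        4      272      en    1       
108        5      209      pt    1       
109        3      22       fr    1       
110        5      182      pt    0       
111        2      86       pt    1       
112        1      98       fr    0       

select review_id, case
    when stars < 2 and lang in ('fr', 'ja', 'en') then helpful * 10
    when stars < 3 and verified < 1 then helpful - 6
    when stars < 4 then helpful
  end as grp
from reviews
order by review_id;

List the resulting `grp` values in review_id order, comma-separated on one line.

NULL, 176, 131, 169, 186, 195, 137, NULL, NULL, 22, NULL, 86, 980

review_id=100: (no match → NULL) → NULL
review_id=101: stars < 4 → 176
review_id=102: stars < 4 → 131
review_id=103: stars < 4 → 169
review_id=104: stars < 4 → 186
review_id=105: stars < 4 → 195
review_id=106: stars < 4 → 137
review_id=107: (no match → NULL) → NULL
review_id=108: (no match → NULL) → NULL
review_id=109: stars < 4 → 22
review_id=110: (no match → NULL) → NULL
review_id=111: stars < 4 → 86
review_id=112: stars < 2 and lang in ('fr', 'ja', 'en') → 980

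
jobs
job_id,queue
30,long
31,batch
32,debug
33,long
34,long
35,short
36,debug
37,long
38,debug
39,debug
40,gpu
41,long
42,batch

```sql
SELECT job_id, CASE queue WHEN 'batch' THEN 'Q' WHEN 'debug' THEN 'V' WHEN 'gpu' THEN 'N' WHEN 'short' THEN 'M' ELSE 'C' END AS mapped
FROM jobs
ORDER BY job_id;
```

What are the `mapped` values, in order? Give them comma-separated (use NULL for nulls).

job_id=30: ELSE → C
job_id=31: queue='batch' → Q
job_id=32: queue='debug' → V
job_id=33: ELSE → C
job_id=34: ELSE → C
job_id=35: queue='short' → M
job_id=36: queue='debug' → V
job_id=37: ELSE → C
job_id=38: queue='debug' → V
job_id=39: queue='debug' → V
job_id=40: queue='gpu' → N
job_id=41: ELSE → C
job_id=42: queue='batch' → Q

C, Q, V, C, C, M, V, C, V, V, N, C, Q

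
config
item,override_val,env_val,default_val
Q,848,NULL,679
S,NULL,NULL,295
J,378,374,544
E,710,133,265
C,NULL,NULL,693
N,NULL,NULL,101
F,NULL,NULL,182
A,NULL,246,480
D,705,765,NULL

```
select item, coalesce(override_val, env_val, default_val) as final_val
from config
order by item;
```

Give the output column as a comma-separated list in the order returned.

item=A: override_val=NULL, env_val=246 → 246
item=C: override_val=NULL, env_val=NULL, default_val=693 → 693
item=D: override_val=705 → 705
item=E: override_val=710 → 710
item=F: override_val=NULL, env_val=NULL, default_val=182 → 182
item=J: override_val=378 → 378
item=N: override_val=NULL, env_val=NULL, default_val=101 → 101
item=Q: override_val=848 → 848
item=S: override_val=NULL, env_val=NULL, default_val=295 → 295

246, 693, 705, 710, 182, 378, 101, 848, 295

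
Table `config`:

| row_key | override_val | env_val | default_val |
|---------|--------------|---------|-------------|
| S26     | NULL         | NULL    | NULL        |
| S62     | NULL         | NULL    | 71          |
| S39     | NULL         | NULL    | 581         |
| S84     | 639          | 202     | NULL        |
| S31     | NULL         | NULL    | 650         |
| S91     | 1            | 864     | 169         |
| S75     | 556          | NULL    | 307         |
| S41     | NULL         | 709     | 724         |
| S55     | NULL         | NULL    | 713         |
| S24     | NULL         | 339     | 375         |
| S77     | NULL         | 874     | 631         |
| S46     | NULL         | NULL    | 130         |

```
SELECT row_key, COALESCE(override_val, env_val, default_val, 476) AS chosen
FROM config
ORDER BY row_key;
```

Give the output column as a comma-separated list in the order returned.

row_key=S24: override_val=NULL, env_val=339 → 339
row_key=S26: override_val=NULL, env_val=NULL, default_val=NULL, → literal 476 → 476
row_key=S31: override_val=NULL, env_val=NULL, default_val=650 → 650
row_key=S39: override_val=NULL, env_val=NULL, default_val=581 → 581
row_key=S41: override_val=NULL, env_val=709 → 709
row_key=S46: override_val=NULL, env_val=NULL, default_val=130 → 130
row_key=S55: override_val=NULL, env_val=NULL, default_val=713 → 713
row_key=S62: override_val=NULL, env_val=NULL, default_val=71 → 71
row_key=S75: override_val=556 → 556
row_key=S77: override_val=NULL, env_val=874 → 874
row_key=S84: override_val=639 → 639
row_key=S91: override_val=1 → 1

339, 476, 650, 581, 709, 130, 713, 71, 556, 874, 639, 1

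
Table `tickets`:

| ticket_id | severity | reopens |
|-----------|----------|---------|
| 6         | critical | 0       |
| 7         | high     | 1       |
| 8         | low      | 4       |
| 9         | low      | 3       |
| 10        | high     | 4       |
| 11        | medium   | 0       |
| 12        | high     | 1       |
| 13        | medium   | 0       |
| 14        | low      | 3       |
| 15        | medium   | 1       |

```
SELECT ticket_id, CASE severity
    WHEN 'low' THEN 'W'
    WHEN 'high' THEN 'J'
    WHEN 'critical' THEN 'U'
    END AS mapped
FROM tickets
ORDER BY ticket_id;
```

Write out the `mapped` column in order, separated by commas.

U, J, W, W, J, NULL, J, NULL, W, NULL

ticket_id=6: severity='critical' → U
ticket_id=7: severity='high' → J
ticket_id=8: severity='low' → W
ticket_id=9: severity='low' → W
ticket_id=10: severity='high' → J
ticket_id=11: (no match → NULL) → NULL
ticket_id=12: severity='high' → J
ticket_id=13: (no match → NULL) → NULL
ticket_id=14: severity='low' → W
ticket_id=15: (no match → NULL) → NULL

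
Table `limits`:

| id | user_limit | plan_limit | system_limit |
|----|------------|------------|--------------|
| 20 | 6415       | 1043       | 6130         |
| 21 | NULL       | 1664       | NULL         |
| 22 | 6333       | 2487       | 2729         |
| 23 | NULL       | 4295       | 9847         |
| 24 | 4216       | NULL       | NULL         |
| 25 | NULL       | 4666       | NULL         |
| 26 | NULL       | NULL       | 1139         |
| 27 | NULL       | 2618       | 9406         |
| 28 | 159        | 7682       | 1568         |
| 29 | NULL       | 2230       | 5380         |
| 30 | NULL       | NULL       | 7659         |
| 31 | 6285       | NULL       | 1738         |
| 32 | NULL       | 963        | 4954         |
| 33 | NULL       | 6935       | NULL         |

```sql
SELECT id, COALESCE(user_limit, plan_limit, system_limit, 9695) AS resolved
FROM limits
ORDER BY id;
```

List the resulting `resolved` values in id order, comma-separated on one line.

6415, 1664, 6333, 4295, 4216, 4666, 1139, 2618, 159, 2230, 7659, 6285, 963, 6935

id=20: user_limit=6415 → 6415
id=21: user_limit=NULL, plan_limit=1664 → 1664
id=22: user_limit=6333 → 6333
id=23: user_limit=NULL, plan_limit=4295 → 4295
id=24: user_limit=4216 → 4216
id=25: user_limit=NULL, plan_limit=4666 → 4666
id=26: user_limit=NULL, plan_limit=NULL, system_limit=1139 → 1139
id=27: user_limit=NULL, plan_limit=2618 → 2618
id=28: user_limit=159 → 159
id=29: user_limit=NULL, plan_limit=2230 → 2230
id=30: user_limit=NULL, plan_limit=NULL, system_limit=7659 → 7659
id=31: user_limit=6285 → 6285
id=32: user_limit=NULL, plan_limit=963 → 963
id=33: user_limit=NULL, plan_limit=6935 → 6935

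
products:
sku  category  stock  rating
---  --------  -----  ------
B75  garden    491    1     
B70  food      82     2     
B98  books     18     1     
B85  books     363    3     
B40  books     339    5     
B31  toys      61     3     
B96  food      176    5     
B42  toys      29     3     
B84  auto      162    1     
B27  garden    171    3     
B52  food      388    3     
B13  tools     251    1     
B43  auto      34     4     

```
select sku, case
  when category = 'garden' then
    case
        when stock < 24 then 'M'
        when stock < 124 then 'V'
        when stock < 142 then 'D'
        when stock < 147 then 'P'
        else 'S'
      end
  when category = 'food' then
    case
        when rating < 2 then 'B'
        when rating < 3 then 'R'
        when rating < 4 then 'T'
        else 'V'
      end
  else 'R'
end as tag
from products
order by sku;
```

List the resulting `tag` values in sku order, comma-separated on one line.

R, S, R, R, R, R, T, R, S, R, R, V, R

sku=B13: category='tools' → outer ELSE → R
sku=B27: category='garden' → inner[ELSE] → S
sku=B31: category='toys' → outer ELSE → R
sku=B40: category='books' → outer ELSE → R
sku=B42: category='toys' → outer ELSE → R
sku=B43: category='auto' → outer ELSE → R
sku=B52: category='food' → inner[rating < 4] → T
sku=B70: category='food' → inner[rating < 3] → R
sku=B75: category='garden' → inner[ELSE] → S
sku=B84: category='auto' → outer ELSE → R
sku=B85: category='books' → outer ELSE → R
sku=B96: category='food' → inner[ELSE] → V
sku=B98: category='books' → outer ELSE → R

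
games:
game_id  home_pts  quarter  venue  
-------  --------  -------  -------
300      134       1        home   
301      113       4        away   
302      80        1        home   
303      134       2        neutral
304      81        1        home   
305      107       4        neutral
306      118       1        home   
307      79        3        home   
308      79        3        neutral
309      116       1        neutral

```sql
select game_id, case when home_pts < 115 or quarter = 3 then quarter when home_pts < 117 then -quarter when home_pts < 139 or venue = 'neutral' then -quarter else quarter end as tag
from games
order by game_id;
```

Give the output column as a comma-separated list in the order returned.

-1, 4, 1, -2, 1, 4, -1, 3, 3, -1

game_id=300: home_pts < 139 or venue = 'neutral' → -1
game_id=301: home_pts < 115 or quarter = 3 → 4
game_id=302: home_pts < 115 or quarter = 3 → 1
game_id=303: home_pts < 139 or venue = 'neutral' → -2
game_id=304: home_pts < 115 or quarter = 3 → 1
game_id=305: home_pts < 115 or quarter = 3 → 4
game_id=306: home_pts < 139 or venue = 'neutral' → -1
game_id=307: home_pts < 115 or quarter = 3 → 3
game_id=308: home_pts < 115 or quarter = 3 → 3
game_id=309: home_pts < 117 → -1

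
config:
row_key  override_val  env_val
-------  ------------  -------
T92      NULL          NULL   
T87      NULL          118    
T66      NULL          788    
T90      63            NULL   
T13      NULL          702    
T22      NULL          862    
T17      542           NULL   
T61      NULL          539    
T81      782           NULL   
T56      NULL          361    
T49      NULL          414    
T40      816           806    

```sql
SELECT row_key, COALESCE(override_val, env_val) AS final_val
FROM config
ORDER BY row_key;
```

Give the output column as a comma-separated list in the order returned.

702, 542, 862, 816, 414, 361, 539, 788, 782, 118, 63, NULL

row_key=T13: override_val=NULL, env_val=702 → 702
row_key=T17: override_val=542 → 542
row_key=T22: override_val=NULL, env_val=862 → 862
row_key=T40: override_val=816 → 816
row_key=T49: override_val=NULL, env_val=414 → 414
row_key=T56: override_val=NULL, env_val=361 → 361
row_key=T61: override_val=NULL, env_val=539 → 539
row_key=T66: override_val=NULL, env_val=788 → 788
row_key=T81: override_val=782 → 782
row_key=T87: override_val=NULL, env_val=118 → 118
row_key=T90: override_val=63 → 63
row_key=T92: override_val=NULL, env_val=NULL (all NULL) → NULL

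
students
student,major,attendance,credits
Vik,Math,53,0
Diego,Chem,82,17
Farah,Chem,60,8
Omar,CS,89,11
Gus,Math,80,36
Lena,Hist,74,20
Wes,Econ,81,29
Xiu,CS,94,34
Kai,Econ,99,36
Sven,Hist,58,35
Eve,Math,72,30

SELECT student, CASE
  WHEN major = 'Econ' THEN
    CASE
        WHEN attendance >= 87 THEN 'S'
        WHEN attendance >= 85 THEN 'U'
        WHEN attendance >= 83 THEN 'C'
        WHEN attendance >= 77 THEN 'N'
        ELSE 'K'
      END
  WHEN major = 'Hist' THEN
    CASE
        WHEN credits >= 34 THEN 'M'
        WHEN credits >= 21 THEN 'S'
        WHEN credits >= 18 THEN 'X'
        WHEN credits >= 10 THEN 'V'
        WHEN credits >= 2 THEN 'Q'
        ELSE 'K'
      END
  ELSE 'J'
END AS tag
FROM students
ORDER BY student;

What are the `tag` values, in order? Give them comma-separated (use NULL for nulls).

J, J, J, J, S, X, J, M, J, N, J

student=Diego: major='Chem' → outer ELSE → J
student=Eve: major='Math' → outer ELSE → J
student=Farah: major='Chem' → outer ELSE → J
student=Gus: major='Math' → outer ELSE → J
student=Kai: major='Econ' → inner[attendance >= 87] → S
student=Lena: major='Hist' → inner[credits >= 18] → X
student=Omar: major='CS' → outer ELSE → J
student=Sven: major='Hist' → inner[credits >= 34] → M
student=Vik: major='Math' → outer ELSE → J
student=Wes: major='Econ' → inner[attendance >= 77] → N
student=Xiu: major='CS' → outer ELSE → J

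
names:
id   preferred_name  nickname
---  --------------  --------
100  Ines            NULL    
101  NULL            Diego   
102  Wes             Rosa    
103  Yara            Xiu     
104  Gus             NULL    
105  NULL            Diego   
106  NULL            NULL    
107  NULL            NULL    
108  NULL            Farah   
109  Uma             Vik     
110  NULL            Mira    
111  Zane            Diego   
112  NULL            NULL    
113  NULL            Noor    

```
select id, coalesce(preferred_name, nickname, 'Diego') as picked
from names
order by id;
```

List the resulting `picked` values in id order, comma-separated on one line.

Ines, Diego, Wes, Yara, Gus, Diego, Diego, Diego, Farah, Uma, Mira, Zane, Diego, Noor

id=100: preferred_name=Ines → Ines
id=101: preferred_name=NULL, nickname=Diego → Diego
id=102: preferred_name=Wes → Wes
id=103: preferred_name=Yara → Yara
id=104: preferred_name=Gus → Gus
id=105: preferred_name=NULL, nickname=Diego → Diego
id=106: preferred_name=NULL, nickname=NULL, → literal Diego → Diego
id=107: preferred_name=NULL, nickname=NULL, → literal Diego → Diego
id=108: preferred_name=NULL, nickname=Farah → Farah
id=109: preferred_name=Uma → Uma
id=110: preferred_name=NULL, nickname=Mira → Mira
id=111: preferred_name=Zane → Zane
id=112: preferred_name=NULL, nickname=NULL, → literal Diego → Diego
id=113: preferred_name=NULL, nickname=Noor → Noor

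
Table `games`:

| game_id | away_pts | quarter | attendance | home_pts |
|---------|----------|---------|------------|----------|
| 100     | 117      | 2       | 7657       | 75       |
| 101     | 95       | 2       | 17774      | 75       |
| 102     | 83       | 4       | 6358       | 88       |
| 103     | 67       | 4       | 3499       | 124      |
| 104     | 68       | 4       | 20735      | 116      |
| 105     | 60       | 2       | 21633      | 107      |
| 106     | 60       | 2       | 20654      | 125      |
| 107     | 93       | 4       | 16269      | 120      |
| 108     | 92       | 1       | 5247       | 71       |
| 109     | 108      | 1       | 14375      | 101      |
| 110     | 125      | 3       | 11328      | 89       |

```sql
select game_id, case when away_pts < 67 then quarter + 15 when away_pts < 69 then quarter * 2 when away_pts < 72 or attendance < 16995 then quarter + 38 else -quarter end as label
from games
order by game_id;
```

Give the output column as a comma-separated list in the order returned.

game_id=100: away_pts < 72 or attendance < 16995 → 40
game_id=101: ELSE → -2
game_id=102: away_pts < 72 or attendance < 16995 → 42
game_id=103: away_pts < 69 → 8
game_id=104: away_pts < 69 → 8
game_id=105: away_pts < 67 → 17
game_id=106: away_pts < 67 → 17
game_id=107: away_pts < 72 or attendance < 16995 → 42
game_id=108: away_pts < 72 or attendance < 16995 → 39
game_id=109: away_pts < 72 or attendance < 16995 → 39
game_id=110: away_pts < 72 or attendance < 16995 → 41

40, -2, 42, 8, 8, 17, 17, 42, 39, 39, 41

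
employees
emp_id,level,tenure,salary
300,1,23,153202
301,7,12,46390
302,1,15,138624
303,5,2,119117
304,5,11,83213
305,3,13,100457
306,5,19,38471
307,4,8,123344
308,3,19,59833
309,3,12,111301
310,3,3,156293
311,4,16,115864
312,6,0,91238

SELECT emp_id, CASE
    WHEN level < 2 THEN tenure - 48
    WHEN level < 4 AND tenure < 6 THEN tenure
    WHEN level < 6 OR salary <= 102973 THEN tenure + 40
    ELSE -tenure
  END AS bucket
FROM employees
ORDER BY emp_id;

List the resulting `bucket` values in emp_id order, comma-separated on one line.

-25, 52, -33, 42, 51, 53, 59, 48, 59, 52, 3, 56, 40

emp_id=300: level < 2 → -25
emp_id=301: level < 6 OR salary <= 102973 → 52
emp_id=302: level < 2 → -33
emp_id=303: level < 6 OR salary <= 102973 → 42
emp_id=304: level < 6 OR salary <= 102973 → 51
emp_id=305: level < 6 OR salary <= 102973 → 53
emp_id=306: level < 6 OR salary <= 102973 → 59
emp_id=307: level < 6 OR salary <= 102973 → 48
emp_id=308: level < 6 OR salary <= 102973 → 59
emp_id=309: level < 6 OR salary <= 102973 → 52
emp_id=310: level < 4 AND tenure < 6 → 3
emp_id=311: level < 6 OR salary <= 102973 → 56
emp_id=312: level < 6 OR salary <= 102973 → 40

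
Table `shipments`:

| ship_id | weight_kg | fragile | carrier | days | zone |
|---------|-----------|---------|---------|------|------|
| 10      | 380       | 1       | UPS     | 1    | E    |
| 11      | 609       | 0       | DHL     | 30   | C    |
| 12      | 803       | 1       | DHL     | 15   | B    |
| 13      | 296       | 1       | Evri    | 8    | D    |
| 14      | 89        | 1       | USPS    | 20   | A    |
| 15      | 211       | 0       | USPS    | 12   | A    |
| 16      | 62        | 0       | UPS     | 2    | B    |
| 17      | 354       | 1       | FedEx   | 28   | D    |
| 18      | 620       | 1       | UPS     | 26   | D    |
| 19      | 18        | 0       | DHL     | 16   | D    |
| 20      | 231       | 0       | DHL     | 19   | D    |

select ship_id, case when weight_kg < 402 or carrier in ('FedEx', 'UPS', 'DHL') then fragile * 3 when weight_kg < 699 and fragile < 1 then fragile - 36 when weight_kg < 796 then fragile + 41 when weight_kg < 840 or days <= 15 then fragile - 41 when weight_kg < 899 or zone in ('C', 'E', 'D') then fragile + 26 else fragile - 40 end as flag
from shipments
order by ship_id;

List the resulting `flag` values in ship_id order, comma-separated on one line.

ship_id=10: weight_kg < 402 or carrier in ('FedEx', 'UPS', 'DHL') → 3
ship_id=11: weight_kg < 402 or carrier in ('FedEx', 'UPS', 'DHL') → 0
ship_id=12: weight_kg < 402 or carrier in ('FedEx', 'UPS', 'DHL') → 3
ship_id=13: weight_kg < 402 or carrier in ('FedEx', 'UPS', 'DHL') → 3
ship_id=14: weight_kg < 402 or carrier in ('FedEx', 'UPS', 'DHL') → 3
ship_id=15: weight_kg < 402 or carrier in ('FedEx', 'UPS', 'DHL') → 0
ship_id=16: weight_kg < 402 or carrier in ('FedEx', 'UPS', 'DHL') → 0
ship_id=17: weight_kg < 402 or carrier in ('FedEx', 'UPS', 'DHL') → 3
ship_id=18: weight_kg < 402 or carrier in ('FedEx', 'UPS', 'DHL') → 3
ship_id=19: weight_kg < 402 or carrier in ('FedEx', 'UPS', 'DHL') → 0
ship_id=20: weight_kg < 402 or carrier in ('FedEx', 'UPS', 'DHL') → 0

3, 0, 3, 3, 3, 0, 0, 3, 3, 0, 0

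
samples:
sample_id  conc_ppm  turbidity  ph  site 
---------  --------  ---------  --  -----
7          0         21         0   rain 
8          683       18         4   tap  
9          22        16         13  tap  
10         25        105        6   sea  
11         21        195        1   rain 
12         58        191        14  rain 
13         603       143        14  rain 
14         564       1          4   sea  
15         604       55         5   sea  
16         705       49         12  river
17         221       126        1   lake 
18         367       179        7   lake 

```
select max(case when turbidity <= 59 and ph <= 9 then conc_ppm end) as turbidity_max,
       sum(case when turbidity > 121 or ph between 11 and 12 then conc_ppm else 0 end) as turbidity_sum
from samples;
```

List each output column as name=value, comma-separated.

[turbidity_max: turbidity <= 59 and ph <= 9]
sample_id=7: ✓ → 0
sample_id=8: ✓ → 683
sample_id=9: ✗
sample_id=10: ✗
sample_id=11: ✗
sample_id=12: ✗
sample_id=13: ✗
sample_id=14: ✓ → 564
sample_id=15: ✓ → 604
sample_id=16: ✗
sample_id=17: ✗
sample_id=18: ✗
turbidity_max = MAX(0, 683, 564, 604) = 683
—
[turbidity_sum: turbidity > 121 or ph between 11 and 12]
sample_id=7: ✗
sample_id=8: ✗
sample_id=9: ✗
sample_id=10: ✗
sample_id=11: ✓ → 21
sample_id=12: ✓ → 58
sample_id=13: ✓ → 603
sample_id=14: ✗
sample_id=15: ✗
sample_id=16: ✓ → 705
sample_id=17: ✓ → 221
sample_id=18: ✓ → 367
turbidity_sum = 21 + 58 + 603 + 705 + 221 + 367 = 1975

turbidity_max=683, turbidity_sum=1975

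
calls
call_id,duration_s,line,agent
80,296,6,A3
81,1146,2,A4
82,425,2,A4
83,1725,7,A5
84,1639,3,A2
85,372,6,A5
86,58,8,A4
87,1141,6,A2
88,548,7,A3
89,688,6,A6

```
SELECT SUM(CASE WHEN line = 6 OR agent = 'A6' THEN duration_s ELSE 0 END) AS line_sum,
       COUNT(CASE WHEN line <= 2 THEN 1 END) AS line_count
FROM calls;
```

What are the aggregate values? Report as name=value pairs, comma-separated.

[line_sum: line = 6 OR agent = 'A6']
call_id=80: ✓ → 296
call_id=81: ✗
call_id=82: ✗
call_id=83: ✗
call_id=84: ✗
call_id=85: ✓ → 372
call_id=86: ✗
call_id=87: ✓ → 1141
call_id=88: ✗
call_id=89: ✓ → 688
line_sum = 296 + 372 + 1141 + 688 = 2497
—
[line_count: line <= 2]
call_id=80: ✗
call_id=81: ✓ → 1
call_id=82: ✓ → 1
call_id=83: ✗
call_id=84: ✗
call_id=85: ✗
call_id=86: ✗
call_id=87: ✗
call_id=88: ✗
call_id=89: ✗
line_count = COUNT(1, 1) = 2

line_sum=2497, line_count=2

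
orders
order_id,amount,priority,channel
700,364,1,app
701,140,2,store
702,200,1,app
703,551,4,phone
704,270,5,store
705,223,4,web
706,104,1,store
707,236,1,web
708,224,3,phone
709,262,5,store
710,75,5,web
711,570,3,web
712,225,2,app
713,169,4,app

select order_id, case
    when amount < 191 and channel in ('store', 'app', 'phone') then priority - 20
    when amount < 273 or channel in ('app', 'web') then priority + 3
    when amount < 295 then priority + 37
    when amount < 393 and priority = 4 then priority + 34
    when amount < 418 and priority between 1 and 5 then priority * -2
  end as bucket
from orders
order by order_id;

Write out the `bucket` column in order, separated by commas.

4, -18, 4, NULL, 8, 7, -19, 4, 6, 8, 8, 6, 5, -16

order_id=700: amount < 273 or channel in ('app', 'web') → 4
order_id=701: amount < 191 and channel in ('store', 'app', 'phone') → -18
order_id=702: amount < 273 or channel in ('app', 'web') → 4
order_id=703: (no match → NULL) → NULL
order_id=704: amount < 273 or channel in ('app', 'web') → 8
order_id=705: amount < 273 or channel in ('app', 'web') → 7
order_id=706: amount < 191 and channel in ('store', 'app', 'phone') → -19
order_id=707: amount < 273 or channel in ('app', 'web') → 4
order_id=708: amount < 273 or channel in ('app', 'web') → 6
order_id=709: amount < 273 or channel in ('app', 'web') → 8
order_id=710: amount < 273 or channel in ('app', 'web') → 8
order_id=711: amount < 273 or channel in ('app', 'web') → 6
order_id=712: amount < 273 or channel in ('app', 'web') → 5
order_id=713: amount < 191 and channel in ('store', 'app', 'phone') → -16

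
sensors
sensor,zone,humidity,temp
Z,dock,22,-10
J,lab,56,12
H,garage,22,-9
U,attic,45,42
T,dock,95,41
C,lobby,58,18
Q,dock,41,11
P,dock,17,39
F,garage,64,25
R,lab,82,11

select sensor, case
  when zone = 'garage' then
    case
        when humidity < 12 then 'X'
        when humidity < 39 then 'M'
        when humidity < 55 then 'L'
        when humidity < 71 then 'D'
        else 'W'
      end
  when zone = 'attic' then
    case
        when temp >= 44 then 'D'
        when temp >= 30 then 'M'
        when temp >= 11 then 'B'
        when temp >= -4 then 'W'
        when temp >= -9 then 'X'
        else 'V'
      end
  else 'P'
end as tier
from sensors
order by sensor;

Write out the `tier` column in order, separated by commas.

P, D, M, P, P, P, P, P, M, P

sensor=C: zone='lobby' → outer ELSE → P
sensor=F: zone='garage' → inner[humidity < 71] → D
sensor=H: zone='garage' → inner[humidity < 39] → M
sensor=J: zone='lab' → outer ELSE → P
sensor=P: zone='dock' → outer ELSE → P
sensor=Q: zone='dock' → outer ELSE → P
sensor=R: zone='lab' → outer ELSE → P
sensor=T: zone='dock' → outer ELSE → P
sensor=U: zone='attic' → inner[temp >= 30] → M
sensor=Z: zone='dock' → outer ELSE → P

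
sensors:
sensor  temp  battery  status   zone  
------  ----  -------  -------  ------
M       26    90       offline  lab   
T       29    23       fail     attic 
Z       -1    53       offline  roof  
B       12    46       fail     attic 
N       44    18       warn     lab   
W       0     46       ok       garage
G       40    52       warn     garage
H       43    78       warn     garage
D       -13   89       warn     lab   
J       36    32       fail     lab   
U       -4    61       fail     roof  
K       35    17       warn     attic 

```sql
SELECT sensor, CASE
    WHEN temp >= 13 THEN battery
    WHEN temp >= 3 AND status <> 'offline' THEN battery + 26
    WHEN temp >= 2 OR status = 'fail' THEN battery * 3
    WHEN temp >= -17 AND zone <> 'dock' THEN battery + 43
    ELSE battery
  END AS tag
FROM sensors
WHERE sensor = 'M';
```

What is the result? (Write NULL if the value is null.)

sensor = M: temp=26, battery=90, status=offline, zone=lab.
temp >= 13 → true → 90

90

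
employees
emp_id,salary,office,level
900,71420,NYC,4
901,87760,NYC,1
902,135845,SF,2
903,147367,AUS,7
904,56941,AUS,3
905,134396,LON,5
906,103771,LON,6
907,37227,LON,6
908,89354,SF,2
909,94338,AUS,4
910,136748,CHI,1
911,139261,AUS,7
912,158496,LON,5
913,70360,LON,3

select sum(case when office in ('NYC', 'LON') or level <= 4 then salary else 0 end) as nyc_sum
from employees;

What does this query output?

emp_id=900: ✓ → 71420
emp_id=901: ✓ → 87760
emp_id=902: ✓ → 135845
emp_id=903: ✗
emp_id=904: ✓ → 56941
emp_id=905: ✓ → 134396
emp_id=906: ✓ → 103771
emp_id=907: ✓ → 37227
emp_id=908: ✓ → 89354
emp_id=909: ✓ → 94338
emp_id=910: ✓ → 136748
emp_id=911: ✗
emp_id=912: ✓ → 158496
emp_id=913: ✓ → 70360
nyc_sum = 71420 + 87760 + 135845 + 56941 + 134396 + 103771 + 37227 + 89354 + 94338 + 136748 + 158496 + 70360 = 1176656

1176656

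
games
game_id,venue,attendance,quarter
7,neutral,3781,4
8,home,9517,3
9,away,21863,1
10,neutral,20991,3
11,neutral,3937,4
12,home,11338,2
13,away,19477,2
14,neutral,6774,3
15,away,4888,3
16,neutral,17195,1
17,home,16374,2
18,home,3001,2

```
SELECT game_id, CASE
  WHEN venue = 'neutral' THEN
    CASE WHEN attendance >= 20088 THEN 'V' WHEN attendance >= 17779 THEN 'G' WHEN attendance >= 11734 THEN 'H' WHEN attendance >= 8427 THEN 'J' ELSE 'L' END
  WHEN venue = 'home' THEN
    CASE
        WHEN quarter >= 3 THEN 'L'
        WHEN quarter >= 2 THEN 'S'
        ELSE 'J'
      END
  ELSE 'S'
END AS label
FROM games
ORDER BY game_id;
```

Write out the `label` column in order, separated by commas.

L, L, S, V, L, S, S, L, S, H, S, S

game_id=7: venue='neutral' → inner[ELSE] → L
game_id=8: venue='home' → inner[quarter >= 3] → L
game_id=9: venue='away' → outer ELSE → S
game_id=10: venue='neutral' → inner[attendance >= 20088] → V
game_id=11: venue='neutral' → inner[ELSE] → L
game_id=12: venue='home' → inner[quarter >= 2] → S
game_id=13: venue='away' → outer ELSE → S
game_id=14: venue='neutral' → inner[ELSE] → L
game_id=15: venue='away' → outer ELSE → S
game_id=16: venue='neutral' → inner[attendance >= 11734] → H
game_id=17: venue='home' → inner[quarter >= 2] → S
game_id=18: venue='home' → inner[quarter >= 2] → S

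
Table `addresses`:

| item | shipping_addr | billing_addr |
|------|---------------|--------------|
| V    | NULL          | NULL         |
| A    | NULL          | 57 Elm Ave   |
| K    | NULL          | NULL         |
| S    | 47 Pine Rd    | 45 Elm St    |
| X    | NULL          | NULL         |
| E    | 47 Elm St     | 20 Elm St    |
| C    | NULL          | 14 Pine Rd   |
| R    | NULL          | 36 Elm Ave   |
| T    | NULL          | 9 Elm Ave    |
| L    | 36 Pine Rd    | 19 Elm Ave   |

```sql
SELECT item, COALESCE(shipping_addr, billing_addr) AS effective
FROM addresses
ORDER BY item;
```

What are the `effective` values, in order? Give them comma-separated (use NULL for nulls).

item=A: shipping_addr=NULL, billing_addr=57 Elm Ave → 57 Elm Ave
item=C: shipping_addr=NULL, billing_addr=14 Pine Rd → 14 Pine Rd
item=E: shipping_addr=47 Elm St → 47 Elm St
item=K: shipping_addr=NULL, billing_addr=NULL (all NULL) → NULL
item=L: shipping_addr=36 Pine Rd → 36 Pine Rd
item=R: shipping_addr=NULL, billing_addr=36 Elm Ave → 36 Elm Ave
item=S: shipping_addr=47 Pine Rd → 47 Pine Rd
item=T: shipping_addr=NULL, billing_addr=9 Elm Ave → 9 Elm Ave
item=V: shipping_addr=NULL, billing_addr=NULL (all NULL) → NULL
item=X: shipping_addr=NULL, billing_addr=NULL (all NULL) → NULL

57 Elm Ave, 14 Pine Rd, 47 Elm St, NULL, 36 Pine Rd, 36 Elm Ave, 47 Pine Rd, 9 Elm Ave, NULL, NULL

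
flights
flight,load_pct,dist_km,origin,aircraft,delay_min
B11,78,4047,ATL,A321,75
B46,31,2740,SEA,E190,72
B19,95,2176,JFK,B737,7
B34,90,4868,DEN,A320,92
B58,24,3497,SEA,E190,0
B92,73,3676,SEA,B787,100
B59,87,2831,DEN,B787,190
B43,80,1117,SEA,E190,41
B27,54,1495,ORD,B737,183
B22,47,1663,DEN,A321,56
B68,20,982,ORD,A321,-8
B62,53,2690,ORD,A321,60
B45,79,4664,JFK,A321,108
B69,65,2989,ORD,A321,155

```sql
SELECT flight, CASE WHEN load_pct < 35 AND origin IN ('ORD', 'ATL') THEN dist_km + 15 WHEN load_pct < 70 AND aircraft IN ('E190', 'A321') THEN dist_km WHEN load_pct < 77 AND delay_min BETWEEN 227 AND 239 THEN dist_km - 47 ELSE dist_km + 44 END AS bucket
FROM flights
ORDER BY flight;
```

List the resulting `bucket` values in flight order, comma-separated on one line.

4091, 2220, 1663, 1539, 4912, 1161, 4708, 2740, 3497, 2875, 2690, 997, 2989, 3720

flight=B11: ELSE → 4091
flight=B19: ELSE → 2220
flight=B22: load_pct < 70 AND aircraft IN ('E190', 'A321') → 1663
flight=B27: ELSE → 1539
flight=B34: ELSE → 4912
flight=B43: ELSE → 1161
flight=B45: ELSE → 4708
flight=B46: load_pct < 70 AND aircraft IN ('E190', 'A321') → 2740
flight=B58: load_pct < 70 AND aircraft IN ('E190', 'A321') → 3497
flight=B59: ELSE → 2875
flight=B62: load_pct < 70 AND aircraft IN ('E190', 'A321') → 2690
flight=B68: load_pct < 35 AND origin IN ('ORD', 'ATL') → 997
flight=B69: load_pct < 70 AND aircraft IN ('E190', 'A321') → 2989
flight=B92: ELSE → 3720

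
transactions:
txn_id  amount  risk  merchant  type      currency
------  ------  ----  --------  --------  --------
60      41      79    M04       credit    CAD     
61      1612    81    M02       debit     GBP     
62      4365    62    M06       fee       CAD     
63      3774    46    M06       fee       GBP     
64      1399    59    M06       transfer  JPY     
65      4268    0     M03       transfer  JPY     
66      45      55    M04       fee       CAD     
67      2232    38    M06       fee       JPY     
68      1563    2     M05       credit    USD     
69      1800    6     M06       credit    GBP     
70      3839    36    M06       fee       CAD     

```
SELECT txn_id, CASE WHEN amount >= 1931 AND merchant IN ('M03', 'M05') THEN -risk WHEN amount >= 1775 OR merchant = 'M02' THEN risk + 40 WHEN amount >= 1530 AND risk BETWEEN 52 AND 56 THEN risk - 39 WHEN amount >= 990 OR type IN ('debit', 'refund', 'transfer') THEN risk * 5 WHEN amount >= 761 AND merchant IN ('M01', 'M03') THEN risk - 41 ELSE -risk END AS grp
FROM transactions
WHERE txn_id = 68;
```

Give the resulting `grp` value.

txn_id = 68: amount=1563, risk=2, merchant=M05, type=credit, currency=USD.
amount >= 1931 AND merchant IN ('M03', 'M05') → false
amount >= 1775 OR merchant = 'M02' → false
amount >= 1530 AND risk BETWEEN 52 AND 56 → false
amount >= 990 OR type IN ('debit', 'refund', 'transfer') → true → 10

10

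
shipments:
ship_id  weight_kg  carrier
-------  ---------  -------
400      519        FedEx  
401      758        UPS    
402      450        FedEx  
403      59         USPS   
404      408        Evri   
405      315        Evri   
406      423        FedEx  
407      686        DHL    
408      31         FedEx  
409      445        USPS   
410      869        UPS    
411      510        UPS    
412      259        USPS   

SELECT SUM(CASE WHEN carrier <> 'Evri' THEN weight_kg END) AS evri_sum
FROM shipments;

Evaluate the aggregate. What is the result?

5009

ship_id=400: ✓ → 519
ship_id=401: ✓ → 758
ship_id=402: ✓ → 450
ship_id=403: ✓ → 59
ship_id=404: ✗
ship_id=405: ✗
ship_id=406: ✓ → 423
ship_id=407: ✓ → 686
ship_id=408: ✓ → 31
ship_id=409: ✓ → 445
ship_id=410: ✓ → 869
ship_id=411: ✓ → 510
ship_id=412: ✓ → 259
evri_sum = 519 + 758 + 450 + 59 + 423 + 686 + 31 + 445 + 869 + 510 + 259 = 5009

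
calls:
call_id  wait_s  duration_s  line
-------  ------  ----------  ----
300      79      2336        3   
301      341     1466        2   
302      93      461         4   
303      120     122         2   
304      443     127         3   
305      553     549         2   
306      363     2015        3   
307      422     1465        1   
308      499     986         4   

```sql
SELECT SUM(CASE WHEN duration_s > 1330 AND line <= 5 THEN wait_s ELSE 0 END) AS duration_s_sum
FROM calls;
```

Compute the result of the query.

1205

call_id=300: ✓ → 79
call_id=301: ✓ → 341
call_id=302: ✗
call_id=303: ✗
call_id=304: ✗
call_id=305: ✗
call_id=306: ✓ → 363
call_id=307: ✓ → 422
call_id=308: ✗
duration_s_sum = 79 + 341 + 363 + 422 = 1205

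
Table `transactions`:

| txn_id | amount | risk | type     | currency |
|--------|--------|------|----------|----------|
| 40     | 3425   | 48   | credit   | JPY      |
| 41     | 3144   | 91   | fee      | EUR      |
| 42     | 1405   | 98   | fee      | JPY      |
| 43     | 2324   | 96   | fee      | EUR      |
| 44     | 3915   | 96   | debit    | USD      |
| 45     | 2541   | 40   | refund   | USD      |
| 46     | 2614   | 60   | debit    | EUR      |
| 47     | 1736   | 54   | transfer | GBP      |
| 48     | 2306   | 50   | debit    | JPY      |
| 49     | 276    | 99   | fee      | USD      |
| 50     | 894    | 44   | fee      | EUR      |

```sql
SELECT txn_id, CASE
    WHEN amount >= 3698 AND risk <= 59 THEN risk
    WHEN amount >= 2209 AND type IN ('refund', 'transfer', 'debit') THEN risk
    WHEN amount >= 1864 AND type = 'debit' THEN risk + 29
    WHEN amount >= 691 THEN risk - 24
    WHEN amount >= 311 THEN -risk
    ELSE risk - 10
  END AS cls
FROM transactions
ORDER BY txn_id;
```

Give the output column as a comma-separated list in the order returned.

txn_id=40: amount >= 691 → 24
txn_id=41: amount >= 691 → 67
txn_id=42: amount >= 691 → 74
txn_id=43: amount >= 691 → 72
txn_id=44: amount >= 2209 AND type IN ('refund', 'transfer', 'debit') → 96
txn_id=45: amount >= 2209 AND type IN ('refund', 'transfer', 'debit') → 40
txn_id=46: amount >= 2209 AND type IN ('refund', 'transfer', 'debit') → 60
txn_id=47: amount >= 691 → 30
txn_id=48: amount >= 2209 AND type IN ('refund', 'transfer', 'debit') → 50
txn_id=49: ELSE → 89
txn_id=50: amount >= 691 → 20

24, 67, 74, 72, 96, 40, 60, 30, 50, 89, 20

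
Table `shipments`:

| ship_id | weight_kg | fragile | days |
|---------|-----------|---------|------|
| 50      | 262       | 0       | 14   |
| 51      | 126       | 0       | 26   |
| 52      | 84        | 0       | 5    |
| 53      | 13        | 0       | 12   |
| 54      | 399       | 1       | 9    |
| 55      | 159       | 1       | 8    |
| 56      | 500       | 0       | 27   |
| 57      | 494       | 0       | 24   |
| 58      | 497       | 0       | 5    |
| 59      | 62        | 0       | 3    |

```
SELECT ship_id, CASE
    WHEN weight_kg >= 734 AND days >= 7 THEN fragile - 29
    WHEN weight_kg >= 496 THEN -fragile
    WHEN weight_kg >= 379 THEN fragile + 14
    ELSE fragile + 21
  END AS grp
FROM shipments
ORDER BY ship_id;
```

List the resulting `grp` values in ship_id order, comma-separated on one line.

21, 21, 21, 21, 15, 22, 0, 14, 0, 21

ship_id=50: ELSE → 21
ship_id=51: ELSE → 21
ship_id=52: ELSE → 21
ship_id=53: ELSE → 21
ship_id=54: weight_kg >= 379 → 15
ship_id=55: ELSE → 22
ship_id=56: weight_kg >= 496 → 0
ship_id=57: weight_kg >= 379 → 14
ship_id=58: weight_kg >= 496 → 0
ship_id=59: ELSE → 21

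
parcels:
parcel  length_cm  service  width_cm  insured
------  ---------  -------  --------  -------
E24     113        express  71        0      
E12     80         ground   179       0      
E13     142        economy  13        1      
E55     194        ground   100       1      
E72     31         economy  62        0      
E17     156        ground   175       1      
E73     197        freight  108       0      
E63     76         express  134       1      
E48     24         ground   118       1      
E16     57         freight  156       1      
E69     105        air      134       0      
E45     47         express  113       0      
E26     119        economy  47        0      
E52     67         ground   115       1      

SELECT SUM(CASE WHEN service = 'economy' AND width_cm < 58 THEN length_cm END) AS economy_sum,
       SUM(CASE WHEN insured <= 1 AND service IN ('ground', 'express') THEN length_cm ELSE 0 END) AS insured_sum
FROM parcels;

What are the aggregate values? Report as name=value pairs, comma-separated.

economy_sum=261, insured_sum=757

[economy_sum: service = 'economy' AND width_cm < 58]
parcel=E24: ✗
parcel=E12: ✗
parcel=E13: ✓ → 142
parcel=E55: ✗
parcel=E72: ✗
parcel=E17: ✗
parcel=E73: ✗
parcel=E63: ✗
parcel=E48: ✗
parcel=E16: ✗
parcel=E69: ✗
parcel=E45: ✗
parcel=E26: ✓ → 119
parcel=E52: ✗
economy_sum = 142 + 119 = 261
—
[insured_sum: insured <= 1 AND service IN ('ground', 'express')]
parcel=E24: ✓ → 113
parcel=E12: ✓ → 80
parcel=E13: ✗
parcel=E55: ✓ → 194
parcel=E72: ✗
parcel=E17: ✓ → 156
parcel=E73: ✗
parcel=E63: ✓ → 76
parcel=E48: ✓ → 24
parcel=E16: ✗
parcel=E69: ✗
parcel=E45: ✓ → 47
parcel=E26: ✗
parcel=E52: ✓ → 67
insured_sum = 113 + 80 + 194 + 156 + 76 + 24 + 47 + 67 = 757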